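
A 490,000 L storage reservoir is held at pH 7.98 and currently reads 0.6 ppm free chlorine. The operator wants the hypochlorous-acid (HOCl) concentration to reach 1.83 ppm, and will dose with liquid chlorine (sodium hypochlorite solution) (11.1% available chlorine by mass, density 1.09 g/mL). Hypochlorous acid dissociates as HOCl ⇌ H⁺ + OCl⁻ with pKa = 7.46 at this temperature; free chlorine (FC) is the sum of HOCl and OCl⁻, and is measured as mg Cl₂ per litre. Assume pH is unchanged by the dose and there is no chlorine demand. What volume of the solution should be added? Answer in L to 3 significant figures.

29.5 L

[OCl⁻]/[HOCl] = 10^(pH − pKa) = 10^(7.98 − 7.46) = 3.311; fraction as HOCl = 1/(1 + 3.311) = 0.2319.
Free chlorine required for 1.83 ppm HOCl: 1.83 / 0.2319 = 7.89 ppm.
FC to add: 7.89 − 0.6 = 7.29 mg/L as Cl₂.
Cl₂ equivalent: 7.29 mg/L × 490,000 L = 3572 g.
Product at 11.1% available Cl: 3572 / 0.111 = 32,180 g.
Volume: 32,180 g ÷ 1.09 g/mL = 29,520 mL.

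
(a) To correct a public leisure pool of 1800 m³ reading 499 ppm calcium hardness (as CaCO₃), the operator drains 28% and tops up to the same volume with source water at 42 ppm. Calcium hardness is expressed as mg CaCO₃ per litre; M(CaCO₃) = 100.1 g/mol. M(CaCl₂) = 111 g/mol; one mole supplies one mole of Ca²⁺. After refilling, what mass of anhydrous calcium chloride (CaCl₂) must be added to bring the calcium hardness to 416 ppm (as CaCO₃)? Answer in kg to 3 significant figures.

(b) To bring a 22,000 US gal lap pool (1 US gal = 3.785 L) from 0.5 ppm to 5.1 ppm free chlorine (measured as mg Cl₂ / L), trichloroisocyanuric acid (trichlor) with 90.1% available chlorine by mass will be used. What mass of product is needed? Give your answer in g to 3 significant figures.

(a) 89.7 kg; (b) 425 g

(a) Volume: 1800 m³ = 1,800,000 L.
(a) After draining 28% and refilling: 499 × 0.72 + 42 × 0.28 = 371.04 ppm.
(a) Deficit to target: 416 − 371.04 = 44.96 mg/L.
(a) As CaCO₃: 44.96 mg/L × 1,800,000 L = 80,930 g; ÷ 100.1 = 808.5 mol Ca²⁺.
(a) Mass: 808.5 × 111 = 89,740 g.

(b) Volume: 22,000 US gal × 3.785 L/gal = 83,270 L.
(b) Chlorine deficit: 5.1 − 0.5 = 4.6 ppm = 4.6 mg/L as Cl₂.
(b) Cl₂ equivalent needed: 4.6 mg/L × 83,270 L = 383,000 mg = 383 g.
(b) Product at 90.1% available chlorine: 383 / 0.901 = 425.1 g.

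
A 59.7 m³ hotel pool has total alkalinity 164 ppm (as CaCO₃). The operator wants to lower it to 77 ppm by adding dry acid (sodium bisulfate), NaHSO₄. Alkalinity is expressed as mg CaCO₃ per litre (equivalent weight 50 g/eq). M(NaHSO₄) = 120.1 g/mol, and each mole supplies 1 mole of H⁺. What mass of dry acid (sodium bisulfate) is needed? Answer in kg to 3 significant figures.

Volume: 59.7 m³ = 59,700 L.
Alkalinity to neutralize: (164 − 77) = 87 mg/L as CaCO₃ × 59,700 L = 5194 g as CaCO₃.
Equivalents of H⁺ required: 5194 ÷ 50 g/eq = 103.9 eq = 103.9 mol NaHSO₄.
Mass of NaHSO₄: 103.9 × 120.1 = 12,480 g.

12.5 kg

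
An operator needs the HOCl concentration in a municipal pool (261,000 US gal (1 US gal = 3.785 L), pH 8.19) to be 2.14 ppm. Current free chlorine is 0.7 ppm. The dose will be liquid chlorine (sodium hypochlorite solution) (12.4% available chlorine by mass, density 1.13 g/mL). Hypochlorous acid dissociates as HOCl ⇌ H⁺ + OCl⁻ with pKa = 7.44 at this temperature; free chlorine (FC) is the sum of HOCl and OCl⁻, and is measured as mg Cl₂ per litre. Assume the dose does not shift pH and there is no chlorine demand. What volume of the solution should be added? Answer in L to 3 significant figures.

Volume: 261,000 US gal × 3.785 L/gal = 987,885 L.
[OCl⁻]/[HOCl] = 10^(pH − pKa) = 10^(8.19 − 7.44) = 5.623; fraction as HOCl = 1/(1 + 5.623) = 0.151.
Free chlorine required for 2.14 ppm HOCl: 2.14 / 0.151 = 14.17 ppm.
FC to add: 14.17 − 0.7 = 13.47 mg/L as Cl₂.
Cl₂ equivalent: 13.47 mg/L × 987,885 L = 13,310 g.
Product at 12.4% available Cl: 13,310 / 0.124 = 107,300 g.
Volume: 107,300 g ÷ 1.13 g/mL = 95,000 mL.

95.0 L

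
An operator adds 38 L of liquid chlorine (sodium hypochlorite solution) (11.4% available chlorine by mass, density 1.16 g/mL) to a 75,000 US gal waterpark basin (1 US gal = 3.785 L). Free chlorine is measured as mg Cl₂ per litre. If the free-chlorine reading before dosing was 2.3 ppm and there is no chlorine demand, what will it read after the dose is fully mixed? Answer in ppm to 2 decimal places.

20.00 ppm

Volume: 75,000 US gal × 3.785 L/gal = 283,875 L.
Mass of solution: 38 L × 1000 mL/L × 1.16 g/mL = 44,080 g.
Available chlorine delivered: 44,080 g × 0.114 = 5025 g as Cl₂.
Concentration rise: 5025 g / 283,875 L = 17.7 mg/L = 17.70 ppm.
Final FC: 2.3 + 17.70 = 20.00 ppm.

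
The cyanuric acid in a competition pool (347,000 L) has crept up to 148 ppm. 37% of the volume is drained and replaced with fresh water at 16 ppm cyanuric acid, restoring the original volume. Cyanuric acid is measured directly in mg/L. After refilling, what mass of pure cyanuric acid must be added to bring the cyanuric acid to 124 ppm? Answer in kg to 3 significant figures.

After draining 37% and refilling: 148 × 0.63 + 16 × 0.37 = 99.16 ppm.
Deficit to target: 124 − 99.16 = 24.84 mg/L.
Mass: 24.84 mg/L × 347,000 L = 8619 g cyanuric acid.

8.62 kg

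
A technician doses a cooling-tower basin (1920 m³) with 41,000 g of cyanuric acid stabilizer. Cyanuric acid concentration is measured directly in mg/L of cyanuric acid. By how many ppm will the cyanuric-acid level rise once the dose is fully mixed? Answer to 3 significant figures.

21.4 ppm

Volume: 1920 m³ = 1,920,000 L.
Rise: 41,000 g / 1,920,000 L × 1000 = 21.35 mg/L.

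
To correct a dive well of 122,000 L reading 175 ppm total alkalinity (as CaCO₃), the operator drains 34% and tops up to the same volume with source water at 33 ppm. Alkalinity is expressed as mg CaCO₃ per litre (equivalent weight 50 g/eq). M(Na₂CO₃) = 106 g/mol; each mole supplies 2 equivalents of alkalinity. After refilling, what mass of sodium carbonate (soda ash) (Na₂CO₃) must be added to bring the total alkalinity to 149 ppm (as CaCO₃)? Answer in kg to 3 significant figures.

2.88 kg

After draining 34% and refilling: 175 × 0.66 + 33 × 0.34 = 126.72 ppm.
Deficit to target: 149 − 126.72 = 22.28 mg/L.
As CaCO₃: 22.28 mg/L × 122,000 L = 2718 g; ÷ 50 g/eq ÷ 2 = 27.18 mol Na₂CO₃.
Mass: 27.18 × 106 = 2881 g.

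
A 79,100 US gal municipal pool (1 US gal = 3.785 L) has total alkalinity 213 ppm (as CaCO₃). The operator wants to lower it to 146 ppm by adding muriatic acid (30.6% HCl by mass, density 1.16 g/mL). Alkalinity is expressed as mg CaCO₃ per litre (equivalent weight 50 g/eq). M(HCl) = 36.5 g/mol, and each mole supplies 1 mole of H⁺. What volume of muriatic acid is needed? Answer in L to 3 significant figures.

41.3 L

Volume: 79,100 US gal × 3.785 L/gal = 299,394 L.
Alkalinity to neutralize: (213 − 146) = 67 mg/L as CaCO₃ × 299,394 L = 20,060 g as CaCO₃.
Equivalents of H⁺ required: 20,060 ÷ 50 g/eq = 401.2 eq = 401.2 mol HCl.
Mass of HCl: 401.2 × 36.5 = 14,640 g.
Mass of 30.6% solution: 14,640 / 0.306 = 47,850 g.
Volume: 47,850 g ÷ 1.16 g/mL = 41,250 mL.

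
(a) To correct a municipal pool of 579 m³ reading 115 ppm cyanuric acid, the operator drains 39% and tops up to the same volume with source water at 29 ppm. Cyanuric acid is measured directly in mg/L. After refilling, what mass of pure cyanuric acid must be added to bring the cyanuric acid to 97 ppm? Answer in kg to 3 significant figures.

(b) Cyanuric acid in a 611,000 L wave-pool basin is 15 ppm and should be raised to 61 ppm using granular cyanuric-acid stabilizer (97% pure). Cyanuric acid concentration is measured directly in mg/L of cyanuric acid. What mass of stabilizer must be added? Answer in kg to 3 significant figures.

(a) Volume: 579 m³ = 579,000 L.
(a) After draining 39% and refilling: 115 × 0.61 + 29 × 0.39 = 81.46 ppm.
(a) Deficit to target: 97 − 81.46 = 15.54 mg/L.
(a) Mass: 15.54 mg/L × 579,000 L = 8998 g cyanuric acid.

(b) CYA to add: (61 − 15) = 46 mg/L × 611,000 L = 28,110 g cyanuric acid.
(b) At 97% purity: 28,110 / 0.97 = 28,980 g product.

(a) 9.00 kg; (b) 29.0 kg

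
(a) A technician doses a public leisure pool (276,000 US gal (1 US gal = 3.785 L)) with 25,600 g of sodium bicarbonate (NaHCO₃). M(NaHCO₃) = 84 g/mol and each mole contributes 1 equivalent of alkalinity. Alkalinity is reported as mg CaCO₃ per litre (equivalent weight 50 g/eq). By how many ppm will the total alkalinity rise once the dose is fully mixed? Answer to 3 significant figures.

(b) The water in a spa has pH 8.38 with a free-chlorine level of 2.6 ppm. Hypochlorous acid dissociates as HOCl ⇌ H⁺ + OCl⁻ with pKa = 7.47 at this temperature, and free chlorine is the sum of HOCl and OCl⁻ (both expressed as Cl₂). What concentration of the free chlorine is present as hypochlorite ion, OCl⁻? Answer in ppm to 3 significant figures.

(a) 14.6 ppm; (b) 2.32 ppm

(a) Volume: 276,000 US gal × 3.785 L/gal = 1,044,660 L.
(a) Moles of NaHCO₃: 25,600 g ÷ 84 g/mol = 304.8 mol → 304.8 eq of alkalinity.
(a) As CaCO₃: 304.8 eq × 50 g/eq = 15,240 g.
(a) Rise: 15,240 g / 1,044,660 L × 1000 = 14.59 mg/L.

(b) [OCl⁻]/[HOCl] = 10^(pH − pKa) = 10^(8.38 − 7.47) = 10^0.91 = 8.128.
(b) Fraction as HOCl = 1 / (1 + 8.128) = 0.1095.
(b) OCl⁻ = (1 − 0.1095) × 2.6 ppm = 2.315 ppm.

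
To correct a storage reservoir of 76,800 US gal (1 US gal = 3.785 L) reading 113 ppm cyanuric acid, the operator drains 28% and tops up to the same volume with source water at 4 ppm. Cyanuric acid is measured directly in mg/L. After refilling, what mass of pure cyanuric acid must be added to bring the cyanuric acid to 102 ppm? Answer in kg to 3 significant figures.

5.67 kg

Volume: 76,800 US gal × 3.785 L/gal = 290,688 L.
After draining 28% and refilling: 113 × 0.72 + 4 × 0.28 = 82.48 ppm.
Deficit to target: 102 − 82.48 = 19.52 mg/L.
Mass: 19.52 mg/L × 290,688 L = 5674 g cyanuric acid.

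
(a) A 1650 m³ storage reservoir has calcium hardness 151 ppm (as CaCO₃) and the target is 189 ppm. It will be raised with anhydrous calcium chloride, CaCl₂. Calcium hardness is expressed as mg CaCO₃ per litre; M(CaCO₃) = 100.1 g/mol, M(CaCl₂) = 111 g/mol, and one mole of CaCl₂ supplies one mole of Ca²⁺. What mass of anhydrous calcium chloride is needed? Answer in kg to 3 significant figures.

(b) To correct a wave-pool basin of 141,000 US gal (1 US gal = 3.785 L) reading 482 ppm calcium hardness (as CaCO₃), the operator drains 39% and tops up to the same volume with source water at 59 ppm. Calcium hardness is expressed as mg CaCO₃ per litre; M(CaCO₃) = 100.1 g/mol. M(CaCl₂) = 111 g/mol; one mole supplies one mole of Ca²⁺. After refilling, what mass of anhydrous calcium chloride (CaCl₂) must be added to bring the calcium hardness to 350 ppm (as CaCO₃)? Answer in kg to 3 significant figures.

(a) 69.5 kg; (b) 19.5 kg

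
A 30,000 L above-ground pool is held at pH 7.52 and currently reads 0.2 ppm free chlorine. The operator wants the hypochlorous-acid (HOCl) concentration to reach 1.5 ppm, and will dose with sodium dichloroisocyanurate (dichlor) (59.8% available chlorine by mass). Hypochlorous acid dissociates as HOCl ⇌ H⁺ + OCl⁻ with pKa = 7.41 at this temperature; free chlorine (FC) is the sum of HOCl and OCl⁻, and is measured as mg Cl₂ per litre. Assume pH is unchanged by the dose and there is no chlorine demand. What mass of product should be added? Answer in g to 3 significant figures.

162 g

[OCl⁻]/[HOCl] = 10^(pH − pKa) = 10^(7.52 − 7.41) = 1.288; fraction as HOCl = 1/(1 + 1.288) = 0.437.
Free chlorine required for 1.5 ppm HOCl: 1.5 / 0.437 = 3.432 ppm.
FC to add: 3.432 − 0.2 = 3.232 mg/L as Cl₂.
Cl₂ equivalent: 3.232 mg/L × 30,000 L = 96.97 g.
Product at 59.8% available Cl: 96.97 / 0.598 = 162.2 g.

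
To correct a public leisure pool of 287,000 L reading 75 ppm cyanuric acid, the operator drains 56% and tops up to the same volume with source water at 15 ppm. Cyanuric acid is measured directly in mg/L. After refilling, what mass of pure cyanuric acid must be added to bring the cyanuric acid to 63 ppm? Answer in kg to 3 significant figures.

After draining 56% and refilling: 75 × 0.44 + 15 × 0.56 = 41.4 ppm.
Deficit to target: 63 − 41.4 = 21.6 mg/L.
Mass: 21.6 mg/L × 287,000 L = 6199 g cyanuric acid.

6.20 kg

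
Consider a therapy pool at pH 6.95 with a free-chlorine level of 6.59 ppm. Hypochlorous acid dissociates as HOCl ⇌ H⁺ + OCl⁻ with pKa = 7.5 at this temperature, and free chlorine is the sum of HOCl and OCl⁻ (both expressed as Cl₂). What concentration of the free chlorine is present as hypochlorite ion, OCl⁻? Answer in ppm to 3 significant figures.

1.45 ppm

[OCl⁻]/[HOCl] = 10^(pH − pKa) = 10^(6.95 − 7.5) = 10^-0.55 = 0.2818.
Fraction as HOCl = 1 / (1 + 0.2818) = 0.7801.
OCl⁻ = (1 − 0.7801) × 6.59 ppm = 1.449 ppm.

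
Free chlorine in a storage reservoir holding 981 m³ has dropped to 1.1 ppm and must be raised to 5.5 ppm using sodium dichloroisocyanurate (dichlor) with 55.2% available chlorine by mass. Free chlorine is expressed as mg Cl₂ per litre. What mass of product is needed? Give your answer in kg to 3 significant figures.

7.82 kg

Volume: 981 m³ = 981,000 L.
Chlorine deficit: 5.5 − 1.1 = 4.4 ppm = 4.4 mg/L as Cl₂.
Cl₂ equivalent needed: 4.4 mg/L × 981,000 L = 4,316,000 mg = 4316 g.
Product at 55.2% available chlorine: 4316 / 0.552 = 7820 g.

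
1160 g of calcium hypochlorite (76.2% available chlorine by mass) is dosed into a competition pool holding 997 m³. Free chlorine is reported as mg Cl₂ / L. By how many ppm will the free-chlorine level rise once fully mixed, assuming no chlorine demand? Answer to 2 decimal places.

0.89 ppm

Volume: 997 m³ = 997,000 L.
Available chlorine delivered: 1160 g × 0.762 = 883.9 g as Cl₂.
Concentration rise: 883.9 g / 997,000 L = 0.8866 mg/L = 0.89 ppm.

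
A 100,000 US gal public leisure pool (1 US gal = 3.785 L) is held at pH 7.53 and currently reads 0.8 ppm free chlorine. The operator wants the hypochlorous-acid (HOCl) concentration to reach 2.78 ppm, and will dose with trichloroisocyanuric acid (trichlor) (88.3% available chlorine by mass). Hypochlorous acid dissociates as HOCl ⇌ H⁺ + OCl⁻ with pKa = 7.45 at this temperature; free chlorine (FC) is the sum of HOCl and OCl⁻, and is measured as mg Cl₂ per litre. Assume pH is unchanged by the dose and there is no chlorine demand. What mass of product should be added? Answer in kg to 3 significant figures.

Volume: 100,000 US gal × 3.785 L/gal = 378,500 L.
[OCl⁻]/[HOCl] = 10^(pH − pKa) = 10^(7.53 − 7.45) = 1.202; fraction as HOCl = 1/(1 + 1.202) = 0.4541.
Free chlorine required for 2.78 ppm HOCl: 2.78 / 0.4541 = 6.122 ppm.
FC to add: 6.122 − 0.8 = 5.322 mg/L as Cl₂.
Cl₂ equivalent: 5.322 mg/L × 378,500 L = 2014 g.
Product at 88.3% available Cl: 2014 / 0.883 = 2281 g.

2.28 kg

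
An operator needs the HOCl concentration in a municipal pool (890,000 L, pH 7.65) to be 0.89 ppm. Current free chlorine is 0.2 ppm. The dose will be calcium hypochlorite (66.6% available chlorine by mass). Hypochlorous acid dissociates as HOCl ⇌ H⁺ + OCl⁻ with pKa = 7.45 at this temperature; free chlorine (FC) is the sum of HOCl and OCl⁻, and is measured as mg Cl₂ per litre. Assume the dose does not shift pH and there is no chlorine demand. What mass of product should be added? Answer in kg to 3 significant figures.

2.81 kg

[OCl⁻]/[HOCl] = 10^(pH − pKa) = 10^(7.65 − 7.45) = 1.585; fraction as HOCl = 1/(1 + 1.585) = 0.3869.
Free chlorine required for 0.89 ppm HOCl: 0.89 / 0.3869 = 2.301 ppm.
FC to add: 2.301 − 0.2 = 2.101 mg/L as Cl₂.
Cl₂ equivalent: 2.101 mg/L × 890,000 L = 1869 g.
Product at 66.6% available Cl: 1869 / 0.666 = 2807 g.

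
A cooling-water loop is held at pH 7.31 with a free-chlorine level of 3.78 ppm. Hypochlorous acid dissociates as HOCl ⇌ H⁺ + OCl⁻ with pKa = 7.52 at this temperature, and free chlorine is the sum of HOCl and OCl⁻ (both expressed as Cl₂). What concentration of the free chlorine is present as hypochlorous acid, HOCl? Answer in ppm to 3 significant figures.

2.34 ppm

[OCl⁻]/[HOCl] = 10^(pH − pKa) = 10^(7.31 − 7.52) = 10^-0.21 = 0.6166.
Fraction as HOCl = 1 / (1 + 0.6166) = 0.6186.
HOCl = 0.6186 × 3.78 ppm = 2.338 ppm.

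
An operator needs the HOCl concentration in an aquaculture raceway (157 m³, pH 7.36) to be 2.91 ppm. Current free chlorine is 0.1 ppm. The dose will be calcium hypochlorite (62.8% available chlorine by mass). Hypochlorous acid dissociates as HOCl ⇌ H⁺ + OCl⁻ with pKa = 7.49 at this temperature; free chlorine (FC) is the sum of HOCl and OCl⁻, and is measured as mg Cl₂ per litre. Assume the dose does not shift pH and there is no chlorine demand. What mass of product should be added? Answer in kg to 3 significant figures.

Volume: 157 m³ = 157,000 L.
[OCl⁻]/[HOCl] = 10^(pH − pKa) = 10^(7.36 − 7.49) = 0.7413; fraction as HOCl = 1/(1 + 0.7413) = 0.5743.
Free chlorine required for 2.91 ppm HOCl: 2.91 / 0.5743 = 5.067 ppm.
FC to add: 5.067 − 0.1 = 4.967 mg/L as Cl₂.
Cl₂ equivalent: 4.967 mg/L × 157,000 L = 779.9 g.
Product at 62.8% available Cl: 779.9 / 0.628 = 1242 g.

1.24 kg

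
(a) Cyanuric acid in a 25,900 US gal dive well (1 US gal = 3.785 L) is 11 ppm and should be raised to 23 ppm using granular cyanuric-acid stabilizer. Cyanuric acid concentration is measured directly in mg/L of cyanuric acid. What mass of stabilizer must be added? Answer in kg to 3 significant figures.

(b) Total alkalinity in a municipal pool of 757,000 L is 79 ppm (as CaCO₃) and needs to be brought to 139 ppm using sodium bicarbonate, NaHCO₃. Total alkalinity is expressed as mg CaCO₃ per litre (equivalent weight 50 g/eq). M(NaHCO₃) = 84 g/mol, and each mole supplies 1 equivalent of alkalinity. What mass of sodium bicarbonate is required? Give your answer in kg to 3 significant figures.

(a) 1.18 kg; (b) 76.3 kg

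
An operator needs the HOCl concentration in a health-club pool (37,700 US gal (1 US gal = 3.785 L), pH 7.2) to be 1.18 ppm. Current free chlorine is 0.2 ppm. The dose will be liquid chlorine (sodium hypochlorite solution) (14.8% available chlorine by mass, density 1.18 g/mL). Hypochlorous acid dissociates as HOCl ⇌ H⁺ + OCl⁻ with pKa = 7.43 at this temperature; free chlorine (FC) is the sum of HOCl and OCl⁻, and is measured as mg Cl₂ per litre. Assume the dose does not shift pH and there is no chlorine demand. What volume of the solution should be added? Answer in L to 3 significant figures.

1.37 L

Volume: 37,700 US gal × 3.785 L/gal = 142,694 L.
[OCl⁻]/[HOCl] = 10^(pH − pKa) = 10^(7.2 − 7.43) = 0.5888; fraction as HOCl = 1/(1 + 0.5888) = 0.6294.
Free chlorine required for 1.18 ppm HOCl: 1.18 / 0.6294 = 1.875 ppm.
FC to add: 1.875 − 0.2 = 1.675 mg/L as Cl₂.
Cl₂ equivalent: 1.675 mg/L × 142,694 L = 239 g.
Product at 14.8% available Cl: 239 / 0.148 = 1615 g.
Volume: 1615 g ÷ 1.18 g/mL = 1368 mL.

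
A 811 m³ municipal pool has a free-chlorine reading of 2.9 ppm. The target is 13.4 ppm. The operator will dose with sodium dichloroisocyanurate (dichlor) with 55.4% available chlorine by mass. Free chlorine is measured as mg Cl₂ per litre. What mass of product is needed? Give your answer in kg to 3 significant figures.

Volume: 811 m³ = 811,000 L.
Chlorine deficit: 13.4 − 2.9 = 10.5 ppm = 10.5 mg/L as Cl₂.
Cl₂ equivalent needed: 10.5 mg/L × 811,000 L = 8,516,000 mg = 8516 g.
Product at 55.4% available chlorine: 8516 / 0.554 = 15,370 g.

15.4 kg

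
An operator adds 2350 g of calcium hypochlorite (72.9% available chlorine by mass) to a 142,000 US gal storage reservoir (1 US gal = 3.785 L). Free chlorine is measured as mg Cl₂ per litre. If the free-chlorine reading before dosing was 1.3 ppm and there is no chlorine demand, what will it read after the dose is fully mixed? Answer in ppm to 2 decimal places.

Volume: 142,000 US gal × 3.785 L/gal = 537,470 L.
Available chlorine delivered: 2350 g × 0.729 = 1713 g as Cl₂.
Concentration rise: 1713 g / 537,470 L = 3.187 mg/L = 3.19 ppm.
Final FC: 1.3 + 3.19 = 4.49 ppm.

4.49 ppm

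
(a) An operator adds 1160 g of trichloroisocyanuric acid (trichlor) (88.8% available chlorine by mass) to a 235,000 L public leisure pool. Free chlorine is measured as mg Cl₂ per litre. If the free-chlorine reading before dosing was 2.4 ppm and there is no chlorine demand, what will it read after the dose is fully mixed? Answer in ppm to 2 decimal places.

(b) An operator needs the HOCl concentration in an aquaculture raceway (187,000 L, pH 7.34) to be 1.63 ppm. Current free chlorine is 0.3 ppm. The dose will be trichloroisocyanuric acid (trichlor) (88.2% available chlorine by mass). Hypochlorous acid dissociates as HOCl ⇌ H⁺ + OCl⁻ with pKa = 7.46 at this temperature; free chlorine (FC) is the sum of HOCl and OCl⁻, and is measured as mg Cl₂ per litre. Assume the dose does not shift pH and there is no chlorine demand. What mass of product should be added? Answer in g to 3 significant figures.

(a) 6.78 ppm; (b) 544 g

(a) Available chlorine delivered: 1160 g × 0.888 = 1030 g as Cl₂.
(a) Concentration rise: 1030 g / 235,000 L = 4.383 mg/L = 4.38 ppm.
(a) Final FC: 2.4 + 4.38 = 6.78 ppm.

(b) [OCl⁻]/[HOCl] = 10^(pH − pKa) = 10^(7.34 − 7.46) = 0.7586; fraction as HOCl = 1/(1 + 0.7586) = 0.5686.
(b) Free chlorine required for 1.63 ppm HOCl: 1.63 / 0.5686 = 2.866 ppm.
(b) FC to add: 2.866 − 0.3 = 2.566 mg/L as Cl₂.
(b) Cl₂ equivalent: 2.566 mg/L × 187,000 L = 479.9 g.
(b) Product at 88.2% available Cl: 479.9 / 0.882 = 544.1 g.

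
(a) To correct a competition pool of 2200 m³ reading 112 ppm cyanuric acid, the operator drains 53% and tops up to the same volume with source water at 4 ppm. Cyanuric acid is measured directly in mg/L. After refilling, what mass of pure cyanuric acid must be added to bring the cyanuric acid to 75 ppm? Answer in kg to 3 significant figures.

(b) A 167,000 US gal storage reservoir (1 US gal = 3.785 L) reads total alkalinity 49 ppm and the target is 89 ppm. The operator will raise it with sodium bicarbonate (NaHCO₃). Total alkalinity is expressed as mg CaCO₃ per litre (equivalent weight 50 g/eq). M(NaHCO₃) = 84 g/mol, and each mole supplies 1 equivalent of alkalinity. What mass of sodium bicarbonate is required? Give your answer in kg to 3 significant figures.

(a) Volume: 2200 m³ = 2,200,000 L.
(a) After draining 53% and refilling: 112 × 0.47 + 4 × 0.53 = 54.76 ppm.
(a) Deficit to target: 75 − 54.76 = 20.24 mg/L.
(a) Mass: 20.24 mg/L × 2,200,000 L = 44,530 g cyanuric acid.

(b) Volume: 167,000 US gal × 3.785 L/gal = 632,095 L.
(b) Alkalinity to add: (89 − 49) = 40 mg/L as CaCO₃ × 632,095 L = 25,280 g as CaCO₃.
(b) Equivalents: 25,280 g ÷ 50 g/eq = 505.7 eq.
(b) NaHCO₃ supplies 1 eq per mole → 505.7 mol.
(b) Mass: 505.7 mol × 84 g/mol = 42,480 g.

(a) 44.5 kg; (b) 42.5 kg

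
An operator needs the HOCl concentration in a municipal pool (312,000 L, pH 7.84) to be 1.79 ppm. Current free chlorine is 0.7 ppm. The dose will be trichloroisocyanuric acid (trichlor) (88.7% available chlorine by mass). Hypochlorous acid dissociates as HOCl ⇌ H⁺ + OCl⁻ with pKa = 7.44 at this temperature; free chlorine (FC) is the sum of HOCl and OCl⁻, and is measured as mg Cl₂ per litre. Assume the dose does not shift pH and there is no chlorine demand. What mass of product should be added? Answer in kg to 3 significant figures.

[OCl⁻]/[HOCl] = 10^(pH − pKa) = 10^(7.84 − 7.44) = 2.512; fraction as HOCl = 1/(1 + 2.512) = 0.2847.
Free chlorine required for 1.79 ppm HOCl: 1.79 / 0.2847 = 6.286 ppm.
FC to add: 6.286 − 0.7 = 5.586 mg/L as Cl₂.
Cl₂ equivalent: 5.586 mg/L × 312,000 L = 1743 g.
Product at 88.7% available Cl: 1743 / 0.887 = 1965 g.

1.96 kg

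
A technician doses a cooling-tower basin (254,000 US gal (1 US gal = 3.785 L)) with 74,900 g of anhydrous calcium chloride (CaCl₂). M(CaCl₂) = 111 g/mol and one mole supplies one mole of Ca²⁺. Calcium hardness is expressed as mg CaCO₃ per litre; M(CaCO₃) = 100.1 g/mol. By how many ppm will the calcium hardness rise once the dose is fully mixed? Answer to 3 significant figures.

Volume: 254,000 US gal × 3.785 L/gal = 961,390 L.
Moles of Ca²⁺: 74,900 g ÷ 111 g/mol = 674.8 mol.
As CaCO₃: 674.8 mol × 100.1 g/mol = 67,540 g.
Rise: 67,540 g / 961,390 L × 1000 = 70.26 mg/L.

70.3 ppm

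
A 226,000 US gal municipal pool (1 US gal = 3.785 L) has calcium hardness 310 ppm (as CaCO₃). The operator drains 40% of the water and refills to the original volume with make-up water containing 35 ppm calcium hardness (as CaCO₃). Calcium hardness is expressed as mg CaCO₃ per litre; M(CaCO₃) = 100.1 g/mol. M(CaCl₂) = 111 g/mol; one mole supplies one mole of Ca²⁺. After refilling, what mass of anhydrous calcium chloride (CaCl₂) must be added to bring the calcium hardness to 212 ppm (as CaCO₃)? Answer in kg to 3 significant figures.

11.4 kg

Volume: 226,000 US gal × 3.785 L/gal = 855,410 L.
After draining 40% and refilling: 310 × 0.60 + 35 × 0.40 = 200 ppm.
Deficit to target: 212 − 200 = 12 mg/L.
As CaCO₃: 12 mg/L × 855,410 L = 10,260 g; ÷ 100.1 = 102.5 mol Ca²⁺.
Mass: 102.5 × 111 = 11,380 g.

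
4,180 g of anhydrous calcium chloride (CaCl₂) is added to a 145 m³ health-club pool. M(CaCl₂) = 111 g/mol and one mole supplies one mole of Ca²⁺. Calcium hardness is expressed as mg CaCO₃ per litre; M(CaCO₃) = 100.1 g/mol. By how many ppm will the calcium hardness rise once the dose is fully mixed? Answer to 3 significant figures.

26.0 ppm

Volume: 145 m³ = 145,000 L.
Moles of Ca²⁺: 4,180 g ÷ 111 g/mol = 37.66 mol.
As CaCO₃: 37.66 mol × 100.1 g/mol = 3770 g.
Rise: 3770 g / 145,000 L × 1000 = 26 mg/L.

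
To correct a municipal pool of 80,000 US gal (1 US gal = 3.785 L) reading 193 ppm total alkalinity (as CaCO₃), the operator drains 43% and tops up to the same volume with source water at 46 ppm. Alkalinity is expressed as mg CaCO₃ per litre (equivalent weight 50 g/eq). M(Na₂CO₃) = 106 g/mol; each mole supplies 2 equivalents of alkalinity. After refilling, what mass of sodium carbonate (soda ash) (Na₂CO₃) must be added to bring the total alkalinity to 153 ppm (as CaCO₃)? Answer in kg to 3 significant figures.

7.45 kg

Volume: 80,000 US gal × 3.785 L/gal = 302,800 L.
After draining 43% and refilling: 193 × 0.57 + 46 × 0.43 = 129.79 ppm.
Deficit to target: 153 − 129.79 = 23.21 mg/L.
As CaCO₃: 23.21 mg/L × 302,800 L = 7028 g; ÷ 50 g/eq ÷ 2 = 70.28 mol Na₂CO₃.
Mass: 70.28 × 106 = 7450 g.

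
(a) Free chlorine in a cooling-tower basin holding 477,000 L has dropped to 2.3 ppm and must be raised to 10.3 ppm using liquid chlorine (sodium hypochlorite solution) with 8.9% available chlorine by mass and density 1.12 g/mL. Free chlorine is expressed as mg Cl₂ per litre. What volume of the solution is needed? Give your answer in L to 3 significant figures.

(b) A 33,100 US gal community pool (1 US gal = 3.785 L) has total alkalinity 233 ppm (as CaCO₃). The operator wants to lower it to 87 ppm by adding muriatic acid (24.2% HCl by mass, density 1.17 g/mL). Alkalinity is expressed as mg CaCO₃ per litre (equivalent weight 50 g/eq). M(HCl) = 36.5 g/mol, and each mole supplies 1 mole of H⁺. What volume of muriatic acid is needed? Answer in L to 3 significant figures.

(a) Chlorine deficit: 10.3 − 2.3 = 8 ppm = 8 mg/L as Cl₂.
(a) Cl₂ equivalent needed: 8 mg/L × 477,000 L = 3,816,000 mg = 3816 g.
(a) Product at 8.9% available chlorine: 3816 / 0.089 = 42,880 g.
(a) Volume at density 1.12 g/mL: 42,880 g ÷ 1.12 g/mL = 38,280 mL.

(b) Volume: 33,100 US gal × 3.785 L/gal = 125,284 L.
(b) Alkalinity to neutralize: (233 − 87) = 146 mg/L as CaCO₃ × 125,284 L = 18,290 g as CaCO₃.
(b) Equivalents of H⁺ required: 18,290 ÷ 50 g/eq = 365.8 eq = 365.8 mol HCl.
(b) Mass of HCl: 365.8 × 36.5 = 13,350 g.
(b) Mass of 24.2% solution: 13,350 / 0.242 = 55,180 g.
(b) Volume: 55,180 g ÷ 1.17 g/mL = 47,160 mL.

(a) 38.3 L; (b) 47.2 L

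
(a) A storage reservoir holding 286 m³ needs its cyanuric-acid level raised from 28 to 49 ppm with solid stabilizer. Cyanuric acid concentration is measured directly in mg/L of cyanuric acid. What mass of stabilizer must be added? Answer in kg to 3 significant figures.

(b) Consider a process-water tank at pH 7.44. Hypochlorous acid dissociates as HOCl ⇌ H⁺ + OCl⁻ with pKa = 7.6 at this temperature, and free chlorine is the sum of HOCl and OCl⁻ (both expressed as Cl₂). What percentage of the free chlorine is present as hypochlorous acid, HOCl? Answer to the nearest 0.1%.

(a) 6.01 kg; (b) 59.1%

(a) Volume: 286 m³ = 286,000 L.
(a) CYA to add: (49 − 28) = 21 mg/L × 286,000 L = 6006 g cyanuric acid.

(b) [OCl⁻]/[HOCl] = 10^(pH − pKa) = 10^(7.44 − 7.6) = 10^-0.16 = 0.6918.
(b) Fraction as HOCl = 1 / (1 + 0.6918) = 0.5911.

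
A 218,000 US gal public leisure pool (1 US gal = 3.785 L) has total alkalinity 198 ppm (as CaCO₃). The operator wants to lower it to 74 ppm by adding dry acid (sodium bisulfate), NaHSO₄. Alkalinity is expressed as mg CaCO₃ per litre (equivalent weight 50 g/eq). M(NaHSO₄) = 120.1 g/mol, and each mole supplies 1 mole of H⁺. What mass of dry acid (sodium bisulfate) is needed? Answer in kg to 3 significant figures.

246 kg

Volume: 218,000 US gal × 3.785 L/gal = 825,130 L.
Alkalinity to neutralize: (198 − 74) = 124 mg/L as CaCO₃ × 825,130 L = 102,300 g as CaCO₃.
Equivalents of H⁺ required: 102,300 ÷ 50 g/eq = 2046 eq = 2046 mol NaHSO₄.
Mass of NaHSO₄: 2046 × 120.1 = 245,800 g.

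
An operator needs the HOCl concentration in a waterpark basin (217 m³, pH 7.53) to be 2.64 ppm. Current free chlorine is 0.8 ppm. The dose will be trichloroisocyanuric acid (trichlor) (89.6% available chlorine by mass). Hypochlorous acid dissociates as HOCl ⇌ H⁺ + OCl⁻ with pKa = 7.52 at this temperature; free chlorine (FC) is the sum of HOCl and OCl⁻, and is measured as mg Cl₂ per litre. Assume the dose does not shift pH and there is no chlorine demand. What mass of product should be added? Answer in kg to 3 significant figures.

1.10 kg

Volume: 217 m³ = 217,000 L.
[OCl⁻]/[HOCl] = 10^(pH − pKa) = 10^(7.53 − 7.52) = 1.023; fraction as HOCl = 1/(1 + 1.023) = 0.4942.
Free chlorine required for 2.64 ppm HOCl: 2.64 / 0.4942 = 5.341 ppm.
FC to add: 5.341 − 0.8 = 4.541 mg/L as Cl₂.
Cl₂ equivalent: 4.541 mg/L × 217,000 L = 985.5 g.
Product at 89.6% available Cl: 985.5 / 0.896 = 1100 g.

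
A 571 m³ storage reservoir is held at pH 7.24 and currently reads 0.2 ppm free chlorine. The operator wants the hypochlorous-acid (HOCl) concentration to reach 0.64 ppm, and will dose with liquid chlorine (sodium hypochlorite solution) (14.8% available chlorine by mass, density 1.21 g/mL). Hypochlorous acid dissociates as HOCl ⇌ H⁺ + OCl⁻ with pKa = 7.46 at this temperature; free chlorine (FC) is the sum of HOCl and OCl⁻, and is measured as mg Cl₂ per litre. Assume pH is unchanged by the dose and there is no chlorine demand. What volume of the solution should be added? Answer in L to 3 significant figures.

2.63 L

Volume: 571 m³ = 571,000 L.
[OCl⁻]/[HOCl] = 10^(pH − pKa) = 10^(7.24 − 7.46) = 0.6026; fraction as HOCl = 1/(1 + 0.6026) = 0.624.
Free chlorine required for 0.64 ppm HOCl: 0.64 / 0.624 = 1.026 ppm.
FC to add: 1.026 − 0.2 = 0.8256 mg/L as Cl₂.
Cl₂ equivalent: 0.8256 mg/L × 571,000 L = 471.4 g.
Product at 14.8% available Cl: 471.4 / 0.148 = 3185 g.
Volume: 3185 g ÷ 1.21 g/mL = 2633 mL.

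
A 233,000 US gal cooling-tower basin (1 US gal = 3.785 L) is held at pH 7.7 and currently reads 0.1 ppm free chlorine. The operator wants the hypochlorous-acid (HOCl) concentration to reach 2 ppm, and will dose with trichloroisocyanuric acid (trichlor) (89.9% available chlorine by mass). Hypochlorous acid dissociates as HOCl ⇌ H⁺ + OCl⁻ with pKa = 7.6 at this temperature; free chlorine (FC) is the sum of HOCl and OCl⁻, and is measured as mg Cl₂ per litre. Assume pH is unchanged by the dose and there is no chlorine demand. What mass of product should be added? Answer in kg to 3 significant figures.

4.33 kg

Volume: 233,000 US gal × 3.785 L/gal = 881,905 L.
[OCl⁻]/[HOCl] = 10^(pH − pKa) = 10^(7.7 − 7.6) = 1.259; fraction as HOCl = 1/(1 + 1.259) = 0.4427.
Free chlorine required for 2 ppm HOCl: 2 / 0.4427 = 4.518 ppm.
FC to add: 4.518 − 0.1 = 4.418 mg/L as Cl₂.
Cl₂ equivalent: 4.418 mg/L × 881,905 L = 3896 g.
Product at 89.9% available Cl: 3896 / 0.899 = 4334 g.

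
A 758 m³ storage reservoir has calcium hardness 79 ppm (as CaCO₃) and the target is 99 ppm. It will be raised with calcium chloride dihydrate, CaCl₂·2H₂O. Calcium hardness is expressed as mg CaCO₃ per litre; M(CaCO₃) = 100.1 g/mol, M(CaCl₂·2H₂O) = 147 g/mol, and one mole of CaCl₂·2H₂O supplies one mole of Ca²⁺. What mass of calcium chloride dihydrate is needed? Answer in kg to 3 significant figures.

Volume: 758 m³ = 758,000 L.
Hardness to add: (99 − 79) = 20 mg/L as CaCO₃ × 758,000 L = 15,160 g as CaCO₃.
Moles of Ca²⁺ (1 mol Ca²⁺ ≡ 1 mol CaCO₃): 15,160 / 100.1 g/mol = 151.4 mol.
Mass of CaCl₂·2H₂O: 151.4 × 147 = 22,260 g.

22.3 kg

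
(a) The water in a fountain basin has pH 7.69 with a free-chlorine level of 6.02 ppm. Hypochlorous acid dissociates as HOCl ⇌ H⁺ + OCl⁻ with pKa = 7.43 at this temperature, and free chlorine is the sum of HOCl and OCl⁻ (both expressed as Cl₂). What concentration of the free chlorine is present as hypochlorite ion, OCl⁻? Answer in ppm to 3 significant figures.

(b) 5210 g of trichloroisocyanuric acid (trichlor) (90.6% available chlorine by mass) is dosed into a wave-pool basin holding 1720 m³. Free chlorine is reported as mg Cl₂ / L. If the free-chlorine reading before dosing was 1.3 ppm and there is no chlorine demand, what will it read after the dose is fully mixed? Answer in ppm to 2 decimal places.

(a) [OCl⁻]/[HOCl] = 10^(pH − pKa) = 10^(7.69 − 7.43) = 10^0.26 = 1.82.
(a) Fraction as HOCl = 1 / (1 + 1.82) = 0.3546.
(a) OCl⁻ = (1 − 0.3546) × 6.02 ppm = 3.885 ppm.

(b) Volume: 1720 m³ = 1,720,000 L.
(b) Available chlorine delivered: 5210 g × 0.906 = 4720 g as Cl₂.
(b) Concentration rise: 4720 g / 1,720,000 L = 2.744 mg/L = 2.74 ppm.
(b) Final FC: 1.3 + 2.74 = 4.04 ppm.

(a) 3.89 ppm; (b) 4.04 ppm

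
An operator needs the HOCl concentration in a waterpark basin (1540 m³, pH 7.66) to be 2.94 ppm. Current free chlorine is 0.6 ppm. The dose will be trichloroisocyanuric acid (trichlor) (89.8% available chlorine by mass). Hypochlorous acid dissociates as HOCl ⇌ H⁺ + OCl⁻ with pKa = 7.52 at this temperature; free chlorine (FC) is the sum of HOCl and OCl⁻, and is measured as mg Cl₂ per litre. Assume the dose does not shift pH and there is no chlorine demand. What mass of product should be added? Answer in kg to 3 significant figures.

11.0 kg

Volume: 1540 m³ = 1,540,000 L.
[OCl⁻]/[HOCl] = 10^(pH − pKa) = 10^(7.66 − 7.52) = 1.38; fraction as HOCl = 1/(1 + 1.38) = 0.4201.
Free chlorine required for 2.94 ppm HOCl: 2.94 / 0.4201 = 6.998 ppm.
FC to add: 6.998 − 0.6 = 6.398 mg/L as Cl₂.
Cl₂ equivalent: 6.398 mg/L × 1,540,000 L = 9853 g.
Product at 89.8% available Cl: 9853 / 0.898 = 10,970 g.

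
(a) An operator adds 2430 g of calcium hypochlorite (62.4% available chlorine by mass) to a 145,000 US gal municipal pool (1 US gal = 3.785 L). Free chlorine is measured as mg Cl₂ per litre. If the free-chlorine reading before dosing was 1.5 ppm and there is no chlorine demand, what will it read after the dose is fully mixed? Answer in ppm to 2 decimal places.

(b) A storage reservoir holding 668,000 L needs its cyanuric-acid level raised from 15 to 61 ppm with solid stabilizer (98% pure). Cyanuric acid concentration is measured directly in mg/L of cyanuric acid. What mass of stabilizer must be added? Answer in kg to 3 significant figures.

(a) Volume: 145,000 US gal × 3.785 L/gal = 548,825 L.
(a) Available chlorine delivered: 2430 g × 0.624 = 1516 g as Cl₂.
(a) Concentration rise: 1516 g / 548,825 L = 2.763 mg/L = 2.76 ppm.
(a) Final FC: 1.5 + 2.76 = 4.26 ppm.

(b) CYA to add: (61 − 15) = 46 mg/L × 668,000 L = 30,730 g cyanuric acid.
(b) At 98% purity: 30,730 / 0.98 = 31,360 g product.

(a) 4.26 ppm; (b) 31.4 kg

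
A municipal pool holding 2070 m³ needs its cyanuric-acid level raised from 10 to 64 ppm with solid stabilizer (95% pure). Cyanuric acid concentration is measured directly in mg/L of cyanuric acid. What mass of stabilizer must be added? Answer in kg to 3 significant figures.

Volume: 2070 m³ = 2,070,000 L.
CYA to add: (64 − 10) = 54 mg/L × 2,070,000 L = 111,800 g cyanuric acid.
At 95% purity: 111,800 / 0.95 = 117,700 g product.

118 kg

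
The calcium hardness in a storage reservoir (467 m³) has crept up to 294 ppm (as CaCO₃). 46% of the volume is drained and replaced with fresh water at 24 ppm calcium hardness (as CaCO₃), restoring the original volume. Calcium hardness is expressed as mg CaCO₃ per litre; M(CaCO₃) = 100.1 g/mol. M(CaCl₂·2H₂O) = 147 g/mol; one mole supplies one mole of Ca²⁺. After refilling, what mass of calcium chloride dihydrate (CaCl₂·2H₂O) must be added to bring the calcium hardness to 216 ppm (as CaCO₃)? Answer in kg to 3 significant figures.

31.7 kg

Volume: 467 m³ = 467,000 L.
After draining 46% and refilling: 294 × 0.54 + 24 × 0.46 = 169.8 ppm.
Deficit to target: 216 − 169.8 = 46.2 mg/L.
As CaCO₃: 46.2 mg/L × 467,000 L = 21,580 g; ÷ 100.1 = 215.5 mol Ca²⁺.
Mass: 215.5 × 147 = 31,680 g.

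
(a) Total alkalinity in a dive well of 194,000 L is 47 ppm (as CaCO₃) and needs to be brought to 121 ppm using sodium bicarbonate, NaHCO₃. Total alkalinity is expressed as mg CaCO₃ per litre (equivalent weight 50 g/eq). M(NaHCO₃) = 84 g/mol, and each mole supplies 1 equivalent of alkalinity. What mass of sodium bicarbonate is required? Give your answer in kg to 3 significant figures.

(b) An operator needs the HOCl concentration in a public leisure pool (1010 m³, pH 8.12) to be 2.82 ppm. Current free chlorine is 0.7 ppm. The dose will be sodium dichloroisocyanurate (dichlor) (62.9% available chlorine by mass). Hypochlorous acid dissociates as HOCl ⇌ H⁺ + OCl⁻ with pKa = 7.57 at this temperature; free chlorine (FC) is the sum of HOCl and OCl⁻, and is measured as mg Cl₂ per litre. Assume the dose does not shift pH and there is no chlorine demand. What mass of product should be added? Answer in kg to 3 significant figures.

(a) 24.1 kg; (b) 19.5 kg

(a) Alkalinity to add: (121 − 47) = 74 mg/L as CaCO₃ × 194,000 L = 14,360 g as CaCO₃.
(a) Equivalents: 14,360 g ÷ 50 g/eq = 287.1 eq.
(a) NaHCO₃ supplies 1 eq per mole → 287.1 mol.
(a) Mass: 287.1 mol × 84 g/mol = 24,120 g.

(b) Volume: 1010 m³ = 1,010,000 L.
(b) [OCl⁻]/[HOCl] = 10^(pH − pKa) = 10^(8.12 − 7.57) = 3.548; fraction as HOCl = 1/(1 + 3.548) = 0.2199.
(b) Free chlorine required for 2.82 ppm HOCl: 2.82 / 0.2199 = 12.83 ppm.
(b) FC to add: 12.83 − 0.7 = 12.13 mg/L as Cl₂.
(b) Cl₂ equivalent: 12.13 mg/L × 1,010,000 L = 12,250 g.
(b) Product at 62.9% available Cl: 12,250 / 0.629 = 19,470 g.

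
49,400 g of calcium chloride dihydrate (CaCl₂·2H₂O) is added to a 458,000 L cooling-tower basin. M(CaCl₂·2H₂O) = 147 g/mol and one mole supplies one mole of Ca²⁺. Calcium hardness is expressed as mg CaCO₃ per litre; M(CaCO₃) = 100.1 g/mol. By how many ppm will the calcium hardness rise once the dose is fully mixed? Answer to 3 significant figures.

Moles of Ca²⁺: 49,400 g ÷ 147 g/mol = 336.1 mol.
As CaCO₃: 336.1 mol × 100.1 g/mol = 33,640 g.
Rise: 33,640 g / 458,000 L × 1000 = 73.45 mg/L.

73.4 ppm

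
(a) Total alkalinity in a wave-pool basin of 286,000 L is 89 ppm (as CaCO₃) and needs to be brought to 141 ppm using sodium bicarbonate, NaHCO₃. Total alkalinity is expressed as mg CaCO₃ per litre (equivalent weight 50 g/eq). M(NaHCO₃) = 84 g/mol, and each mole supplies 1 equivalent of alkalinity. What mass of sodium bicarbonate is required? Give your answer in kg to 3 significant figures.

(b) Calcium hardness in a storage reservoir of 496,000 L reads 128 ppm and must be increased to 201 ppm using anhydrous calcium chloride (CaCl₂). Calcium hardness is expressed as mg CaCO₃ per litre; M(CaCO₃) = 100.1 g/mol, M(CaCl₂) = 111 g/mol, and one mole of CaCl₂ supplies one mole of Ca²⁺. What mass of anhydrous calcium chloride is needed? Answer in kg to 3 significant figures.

(a) 25.0 kg; (b) 40.2 kg

(a) Alkalinity to add: (141 − 89) = 52 mg/L as CaCO₃ × 286,000 L = 14,870 g as CaCO₃.
(a) Equivalents: 14,870 g ÷ 50 g/eq = 297.4 eq.
(a) NaHCO₃ supplies 1 eq per mole → 297.4 mol.
(a) Mass: 297.4 mol × 84 g/mol = 24,980 g.

(b) Hardness to add: (201 − 128) = 73 mg/L as CaCO₃ × 496,000 L = 36,210 g as CaCO₃.
(b) Moles of Ca²⁺ (1 mol Ca²⁺ ≡ 1 mol CaCO₃): 36,210 / 100.1 g/mol = 361.7 mol.
(b) Mass of CaCl₂: 361.7 × 111 = 40,150 g.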